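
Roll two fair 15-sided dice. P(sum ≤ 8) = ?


Total outcomes = 15×15 = 225
Favorable (sum ≤ 8): 28
P = 28/225 = 0.1244

P = 0.1244


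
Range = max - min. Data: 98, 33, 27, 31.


Max = 98, Min = 27
Range = 98 - 27 = 71

Range = 71


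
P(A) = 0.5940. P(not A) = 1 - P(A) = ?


P(not A) = 1 - 0.5940 = 0.4060

P(not A) = 0.4060


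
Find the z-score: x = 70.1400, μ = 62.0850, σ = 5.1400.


z = (70.1400 - 62.0850)/5.1400
= 8.0550/5.1400
= 1.5671

z = 1.5671


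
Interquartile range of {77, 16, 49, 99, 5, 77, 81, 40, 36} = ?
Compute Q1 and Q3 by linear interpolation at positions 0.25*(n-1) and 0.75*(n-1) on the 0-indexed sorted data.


Sorted: 5, 16, 36, 40, 49, 77, 77, 81, 99
Q1 (25th %ile) = 36.0000
Q3 (75th %ile) = 77.0000
IQR = 77.0000 - 36.0000 = 41.0000

IQR = 41.0000


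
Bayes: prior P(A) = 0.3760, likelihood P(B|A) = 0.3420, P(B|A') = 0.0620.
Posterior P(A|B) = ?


P(B) = P(B|A)*P(A) + P(B|A')*P(A')
= 0.3420*0.3760 + 0.0620*0.6240
= 0.128592 + 0.038688 = 0.167280
P(A|B) = 0.128592/0.167280 = 0.7687

P(A|B) = 0.7687


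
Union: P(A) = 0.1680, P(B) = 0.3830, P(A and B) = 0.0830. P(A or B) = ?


P(A∪B) = 0.1680 + 0.3830 - 0.0830
= 0.5510 - 0.0830
= 0.4680

P(A∪B) = 0.4680


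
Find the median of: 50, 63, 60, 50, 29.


Sorted: 29, 50, 50, 60, 63
n = 5 (odd)
Middle value = 50

Median = 50


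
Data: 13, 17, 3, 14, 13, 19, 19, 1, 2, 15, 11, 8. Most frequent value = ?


Frequencies: 1:1, 2:1, 3:1, 8:1, 11:1, 13:2, 14:1, 15:1, 17:1, 19:2
Max frequency = 2
Mode = 13, 19

Mode = 13, 19


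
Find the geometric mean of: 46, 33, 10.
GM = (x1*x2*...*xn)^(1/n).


Product = 46 × 33 × 10 = 15180
GM = 15180^(1/3) = 24.7604

GM = 24.7604


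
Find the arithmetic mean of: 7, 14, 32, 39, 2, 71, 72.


Sum = 7 + 14 + 32 + 39 + 2 + 71 + 72 = 237
n = 7
Mean = 237/7 = 33.8571

Mean = 33.8571


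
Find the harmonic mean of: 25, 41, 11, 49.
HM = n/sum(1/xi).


Sum of reciprocals = 1/25 + 1/41 + 1/11 + 1/49 = 0.175707
HM = 4/0.175707 = 22.7651

HM = 22.7651


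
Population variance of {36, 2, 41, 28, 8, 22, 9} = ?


Mean = 20.8571
Squared deviations: 229.3061, 355.5918, 405.7347, 51.0204, 165.3061, 1.3061, 140.5918
Sum = 1348.8571
Variance = 1348.8571/7 = 192.6939

Variance = 192.6939


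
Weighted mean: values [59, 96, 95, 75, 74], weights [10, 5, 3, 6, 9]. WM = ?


Numerator = 59*10 + 96*5 + 95*3 + 75*6 + 74*9 = 2471
Denominator = 10 + 5 + 3 + 6 + 9 = 33
WM = 2471/33 = 74.8788

WM = 74.8788


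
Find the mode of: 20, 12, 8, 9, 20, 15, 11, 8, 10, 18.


Frequencies: 8:2, 9:1, 10:1, 11:1, 12:1, 15:1, 18:1, 20:2
Max frequency = 2
Mode = 8, 20

Mode = 8, 20


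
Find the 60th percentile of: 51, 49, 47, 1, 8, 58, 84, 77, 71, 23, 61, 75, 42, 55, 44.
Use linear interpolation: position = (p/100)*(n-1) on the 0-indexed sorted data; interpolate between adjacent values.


Sorted: 1, 8, 23, 42, 44, 47, 49, 51, 55, 58, 61, 71, 75, 77, 84
n = 15
Index = 60/100 * 14 = 8.4000
Lower = data[8] = 55, Upper = data[9] = 58
P60 = 55 + 0.4000*(3) = 56.2000

P60 = 56.2000


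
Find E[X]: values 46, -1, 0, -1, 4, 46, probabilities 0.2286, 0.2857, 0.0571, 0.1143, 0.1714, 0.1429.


E[X] = 46*0.2286 - 1*0.2857 + 0*0.0571 - 1*0.1143 + 4*0.1714 + 46*0.1429
= 10.5156 - 0.2857 + 0 - 0.1143 + 0.6856 + 6.5734
= 17.3746

E[X] = 17.3746


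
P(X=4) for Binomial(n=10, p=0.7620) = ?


C(10,4) = 210
p^4 = 0.337147
(1-p)^6 = 0.000182
P = 210 * 0.337147 * 0.000182 = 0.0129

P(X=4) = 0.0129


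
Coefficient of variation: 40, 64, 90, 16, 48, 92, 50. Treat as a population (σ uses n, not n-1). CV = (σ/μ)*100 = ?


Mean = 57.1429
SD = 25.2498
CV = (25.2498/57.1429)*100 = 44.1871%

CV = 44.1871%


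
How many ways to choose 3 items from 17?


C(17,3) = 17!/(3! × 14!)
= 355687428096000/(6 × 87178291200)
= 680

C(17,3) = 680


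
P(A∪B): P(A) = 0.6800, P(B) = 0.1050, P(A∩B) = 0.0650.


P(A∪B) = 0.6800 + 0.1050 - 0.0650
= 0.7850 - 0.0650
= 0.7200

P(A∪B) = 0.7200


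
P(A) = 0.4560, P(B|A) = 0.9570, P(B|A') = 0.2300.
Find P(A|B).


P(B) = P(B|A)*P(A) + P(B|A')*P(A')
= 0.9570*0.4560 + 0.2300*0.5440
= 0.436392 + 0.125120 = 0.561512
P(A|B) = 0.436392/0.561512 = 0.7772

P(A|B) = 0.7772


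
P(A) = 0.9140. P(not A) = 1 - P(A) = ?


P(not A) = 1 - 0.9140 = 0.0860

P(not A) = 0.0860


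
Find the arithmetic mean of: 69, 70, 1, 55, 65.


Sum = 69 + 70 + 1 + 55 + 65 = 260
n = 5
Mean = 260/5 = 52.0000

Mean = 52.0000


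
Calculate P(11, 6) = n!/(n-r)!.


P(11,6) = 11!/5!
= 39916800/120
= 332640

P(11,6) = 332640


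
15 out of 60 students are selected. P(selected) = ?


P = 15/60 = 0.2500

P = 0.2500


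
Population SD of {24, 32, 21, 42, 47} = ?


Mean = 33.2000
Variance = 100.5600
SD = sqrt(100.5600) = 10.0280

SD = 10.0280


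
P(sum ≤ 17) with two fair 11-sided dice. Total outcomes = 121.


Total outcomes = 11×11 = 121
Favorable (sum ≤ 17): 106
P = 106/121 = 0.8760

P = 0.8760


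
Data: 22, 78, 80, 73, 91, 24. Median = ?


Sorted: 22, 24, 73, 78, 80, 91
n = 6 (even)
Middle values: 73 and 78
Median = (73+78)/2 = 75.5000

Median = 75.5000


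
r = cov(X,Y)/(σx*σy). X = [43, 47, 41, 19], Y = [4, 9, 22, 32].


Mean X = 37.5000, Mean Y = 16.7500
SD X = 10.897247, SD Y = 10.985786
Cov = -101.875000
r = -101.875000/(10.897247*10.985786) = -0.8510

r = -0.8510


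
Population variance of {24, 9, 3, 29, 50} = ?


Mean = 23.0000
Squared deviations: 1.0000, 196.0000, 400.0000, 36.0000, 729.0000
Sum = 1362.0000
Variance = 1362.0000/5 = 272.4000

Variance = 272.4000


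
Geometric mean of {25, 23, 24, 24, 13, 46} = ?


Product = 25 × 23 × 24 × 24 × 13 × 46 = 198057600
GM = 198057600^(1/6) = 24.1434

GM = 24.1434


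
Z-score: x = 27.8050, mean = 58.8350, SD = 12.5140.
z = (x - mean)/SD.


z = (27.8050 - 58.8350)/12.5140
= -31.0300/12.5140
= -2.4796

z = -2.4796


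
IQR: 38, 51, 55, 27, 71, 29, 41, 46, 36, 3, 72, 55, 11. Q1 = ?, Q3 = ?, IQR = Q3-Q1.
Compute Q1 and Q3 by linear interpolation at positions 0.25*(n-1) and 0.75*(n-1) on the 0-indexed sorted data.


Sorted: 3, 11, 27, 29, 36, 38, 41, 46, 51, 55, 55, 71, 72
Q1 (25th %ile) = 29.0000
Q3 (75th %ile) = 55.0000
IQR = 55.0000 - 29.0000 = 26.0000

IQR = 26.0000


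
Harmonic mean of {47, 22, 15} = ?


Sum of reciprocals = 1/47 + 1/22 + 1/15 = 0.133398
HM = 3/0.133398 = 22.4891

HM = 22.4891


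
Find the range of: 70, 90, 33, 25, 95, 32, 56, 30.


Max = 95, Min = 25
Range = 95 - 25 = 70

Range = 70


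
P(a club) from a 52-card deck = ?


13 clubs in 52 cards
P = 13/52 = 0.2500

P = 0.2500


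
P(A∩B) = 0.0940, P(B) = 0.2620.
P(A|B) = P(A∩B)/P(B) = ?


P(A|B) = 0.0940/0.2620 = 0.3588

P(A|B) = 0.3588


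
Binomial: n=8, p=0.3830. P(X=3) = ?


C(8,3) = 56
p^3 = 0.056182
(1-p)^5 = 0.089418
P = 56 * 0.056182 * 0.089418 = 0.2813

P(X=3) = 0.2813


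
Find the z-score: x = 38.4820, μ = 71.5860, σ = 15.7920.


z = (38.4820 - 71.5860)/15.7920
= -33.1040/15.7920
= -2.0963

z = -2.0963


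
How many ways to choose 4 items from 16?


C(16,4) = 16!/(4! × 12!)
= 20922789888000/(24 × 479001600)
= 1820

C(16,4) = 1820


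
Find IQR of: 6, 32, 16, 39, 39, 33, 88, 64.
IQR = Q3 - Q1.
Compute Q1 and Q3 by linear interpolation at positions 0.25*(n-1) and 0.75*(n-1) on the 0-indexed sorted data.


Sorted: 6, 16, 32, 33, 39, 39, 64, 88
Q1 (25th %ile) = 28.0000
Q3 (75th %ile) = 45.2500
IQR = 45.2500 - 28.0000 = 17.2500

IQR = 17.2500


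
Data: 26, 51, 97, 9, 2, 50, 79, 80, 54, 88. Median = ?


Sorted: 2, 9, 26, 50, 51, 54, 79, 80, 88, 97
n = 10 (even)
Middle values: 51 and 54
Median = (51+54)/2 = 52.5000

Median = 52.5000


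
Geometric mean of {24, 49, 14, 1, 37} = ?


Product = 24 × 49 × 14 × 1 × 37 = 609168
GM = 609168^(1/5) = 14.3532

GM = 14.3532


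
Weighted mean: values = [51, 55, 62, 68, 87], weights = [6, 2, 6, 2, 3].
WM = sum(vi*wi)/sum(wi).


Numerator = 51*6 + 55*2 + 62*6 + 68*2 + 87*3 = 1185
Denominator = 6 + 2 + 6 + 2 + 3 = 19
WM = 1185/19 = 62.3684

WM = 62.3684


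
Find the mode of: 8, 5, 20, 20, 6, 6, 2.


Frequencies: 2:1, 5:1, 6:2, 8:1, 20:2
Max frequency = 2
Mode = 6, 20

Mode = 6, 20


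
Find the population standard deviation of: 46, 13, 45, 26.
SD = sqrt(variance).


Mean = 32.5000
Variance = 190.2500
SD = sqrt(190.2500) = 13.7931

SD = 13.7931


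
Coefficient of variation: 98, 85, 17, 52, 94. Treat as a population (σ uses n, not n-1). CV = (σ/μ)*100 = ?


Mean = 69.2000
SD = 30.7077
CV = (30.7077/69.2000)*100 = 44.3752%

CV = 44.3752%


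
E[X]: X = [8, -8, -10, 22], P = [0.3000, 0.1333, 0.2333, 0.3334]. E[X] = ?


E[X] = 8*0.3000 - 8*0.1333 - 10*0.2333 + 22*0.3334
= 2.4000 - 1.0664 - 2.3330 + 7.3348
= 6.3354

E[X] = 6.3354


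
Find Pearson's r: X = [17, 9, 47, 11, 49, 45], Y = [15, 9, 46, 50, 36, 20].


Mean X = 29.6667, Mean Y = 29.3333
SD X = 17.537262, SD Y = 15.574195
Cov = 81.777778
r = 81.777778/(17.537262*15.574195) = 0.2994

r = 0.2994


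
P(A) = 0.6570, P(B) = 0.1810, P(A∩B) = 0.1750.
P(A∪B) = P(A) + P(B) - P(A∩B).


P(A∪B) = 0.6570 + 0.1810 - 0.1750
= 0.8380 - 0.1750
= 0.6630

P(A∪B) = 0.6630


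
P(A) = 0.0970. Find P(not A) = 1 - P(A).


P(not A) = 1 - 0.0970 = 0.9030

P(not A) = 0.9030


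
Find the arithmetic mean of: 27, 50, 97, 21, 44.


Sum = 27 + 50 + 97 + 21 + 44 = 239
n = 5
Mean = 239/5 = 47.8000

Mean = 47.8000


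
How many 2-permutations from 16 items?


P(16,2) = 16!/14!
= 20922789888000/87178291200
= 240

P(16,2) = 240


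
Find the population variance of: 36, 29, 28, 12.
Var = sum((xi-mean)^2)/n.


Mean = 26.2500
Squared deviations: 95.0625, 7.5625, 3.0625, 203.0625
Sum = 308.7500
Variance = 308.7500/4 = 77.1875

Variance = 77.1875


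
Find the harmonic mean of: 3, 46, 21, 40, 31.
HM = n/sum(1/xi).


Sum of reciprocals = 1/3 + 1/46 + 1/21 + 1/40 + 1/31 = 0.459950
HM = 5/0.459950 = 10.8708

HM = 10.8708


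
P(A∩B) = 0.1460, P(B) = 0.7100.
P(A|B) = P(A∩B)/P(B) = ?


P(A|B) = 0.1460/0.7100 = 0.2056

P(A|B) = 0.2056


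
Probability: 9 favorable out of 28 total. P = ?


P = 9/28 = 0.3214

P = 0.3214


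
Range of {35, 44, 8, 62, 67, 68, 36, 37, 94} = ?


Max = 94, Min = 8
Range = 94 - 8 = 86

Range = 86


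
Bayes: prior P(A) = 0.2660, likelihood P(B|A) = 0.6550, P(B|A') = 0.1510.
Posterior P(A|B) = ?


P(B) = P(B|A)*P(A) + P(B|A')*P(A')
= 0.6550*0.2660 + 0.1510*0.7340
= 0.174230 + 0.110834 = 0.285064
P(A|B) = 0.174230/0.285064 = 0.6112

P(A|B) = 0.6112


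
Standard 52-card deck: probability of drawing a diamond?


13 diamonds in 52 cards
P = 13/52 = 0.2500

P = 0.2500


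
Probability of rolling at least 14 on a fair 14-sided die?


Favorable outcomes (roll ≥ 14): 1
Total outcomes = 14
P = 1/14 = 0.0714

P = 0.0714


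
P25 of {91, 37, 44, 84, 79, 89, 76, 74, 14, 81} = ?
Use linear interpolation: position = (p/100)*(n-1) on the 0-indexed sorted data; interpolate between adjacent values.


Sorted: 14, 37, 44, 74, 76, 79, 81, 84, 89, 91
n = 10
Index = 25/100 * 9 = 2.2500
Lower = data[2] = 44, Upper = data[3] = 74
P25 = 44 + 0.2500*(30) = 51.5000

P25 = 51.5000


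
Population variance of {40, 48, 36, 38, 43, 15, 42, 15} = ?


Mean = 34.6250
Squared deviations: 28.8906, 178.8906, 1.8906, 11.3906, 70.1406, 385.1406, 54.3906, 385.1406
Sum = 1115.8750
Variance = 1115.8750/8 = 139.4844

Variance = 139.4844


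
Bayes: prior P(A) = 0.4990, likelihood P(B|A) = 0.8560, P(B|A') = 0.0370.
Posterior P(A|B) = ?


P(B) = P(B|A)*P(A) + P(B|A')*P(A')
= 0.8560*0.4990 + 0.0370*0.5010
= 0.427144 + 0.018537 = 0.445681
P(A|B) = 0.427144/0.445681 = 0.9584

P(A|B) = 0.9584


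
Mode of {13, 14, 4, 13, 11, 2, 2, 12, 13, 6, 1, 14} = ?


Frequencies: 1:1, 2:2, 4:1, 6:1, 11:1, 12:1, 13:3, 14:2
Max frequency = 3
Mode = 13

Mode = 13


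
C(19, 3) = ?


C(19,3) = 19!/(3! × 16!)
= 121645100408832000/(6 × 20922789888000)
= 969

C(19,3) = 969


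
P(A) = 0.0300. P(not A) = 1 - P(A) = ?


P(not A) = 1 - 0.0300 = 0.9700

P(not A) = 0.9700


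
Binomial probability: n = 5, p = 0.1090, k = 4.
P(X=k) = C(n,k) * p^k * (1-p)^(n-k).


C(5,4) = 5
p^4 = 0.000141
(1-p)^1 = 0.891000
P = 5 * 0.000141 * 0.891000 = 0.0006

P(X=4) = 0.0006


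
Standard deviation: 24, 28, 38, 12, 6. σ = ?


Mean = 21.6000
Variance = 130.2400
SD = sqrt(130.2400) = 11.4123

SD = 11.4123


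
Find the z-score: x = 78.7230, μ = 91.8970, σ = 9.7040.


z = (78.7230 - 91.8970)/9.7040
= -13.1740/9.7040
= -1.3576

z = -1.3576


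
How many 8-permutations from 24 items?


P(24,8) = 24!/16!
= 620448401733239439360000/20922789888000
= 29654190720

P(24,8) = 29654190720


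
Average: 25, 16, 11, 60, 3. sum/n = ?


Sum = 25 + 16 + 11 + 60 + 3 = 115
n = 5
Mean = 115/5 = 23.0000

Mean = 23.0000


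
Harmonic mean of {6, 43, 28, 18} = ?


Sum of reciprocals = 1/6 + 1/43 + 1/28 + 1/18 = 0.281192
HM = 4/0.281192 = 14.2251

HM = 14.2251


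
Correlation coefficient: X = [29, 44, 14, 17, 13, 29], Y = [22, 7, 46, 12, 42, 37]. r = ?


Mean X = 24.3333, Mean Y = 27.6667
SD X = 10.949378, SD Y = 14.907120
Cov = -104.388889
r = -104.388889/(10.949378*14.907120) = -0.6395

r = -0.6395


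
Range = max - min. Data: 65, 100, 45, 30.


Max = 100, Min = 30
Range = 100 - 30 = 70

Range = 70


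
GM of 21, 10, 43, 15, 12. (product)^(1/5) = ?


Product = 21 × 10 × 43 × 15 × 12 = 1625400
GM = 1625400^(1/5) = 17.4659

GM = 17.4659


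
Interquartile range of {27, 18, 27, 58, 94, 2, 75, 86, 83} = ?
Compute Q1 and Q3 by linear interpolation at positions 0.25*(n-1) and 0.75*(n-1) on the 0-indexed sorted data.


Sorted: 2, 18, 27, 27, 58, 75, 83, 86, 94
Q1 (25th %ile) = 27.0000
Q3 (75th %ile) = 83.0000
IQR = 83.0000 - 27.0000 = 56.0000

IQR = 56.0000


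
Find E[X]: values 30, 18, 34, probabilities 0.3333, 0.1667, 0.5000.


E[X] = 30*0.3333 + 18*0.1667 + 34*0.5000
= 9.9990 + 3.0006 + 17.0000
= 29.9996

E[X] = 29.9996


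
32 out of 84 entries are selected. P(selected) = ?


P = 32/84 = 0.3810

P = 0.3810


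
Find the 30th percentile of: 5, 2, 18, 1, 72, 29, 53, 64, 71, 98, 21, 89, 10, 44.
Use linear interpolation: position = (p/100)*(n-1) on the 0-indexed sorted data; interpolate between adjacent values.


Sorted: 1, 2, 5, 10, 18, 21, 29, 44, 53, 64, 71, 72, 89, 98
n = 14
Index = 30/100 * 13 = 3.9000
Lower = data[3] = 10, Upper = data[4] = 18
P30 = 10 + 0.9000*(8) = 17.2000

P30 = 17.2000


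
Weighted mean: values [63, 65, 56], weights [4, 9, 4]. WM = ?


Numerator = 63*4 + 65*9 + 56*4 = 1061
Denominator = 4 + 9 + 4 = 17
WM = 1061/17 = 62.4118

WM = 62.4118


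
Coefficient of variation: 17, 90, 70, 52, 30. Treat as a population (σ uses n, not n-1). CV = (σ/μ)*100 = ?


Mean = 51.8000
SD = 26.3697
CV = (26.3697/51.8000)*100 = 50.9067%

CV = 50.9067%


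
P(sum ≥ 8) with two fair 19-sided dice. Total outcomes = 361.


Total outcomes = 19×19 = 361
Favorable (sum ≥ 8): 340
P = 340/361 = 0.9418

P = 0.9418


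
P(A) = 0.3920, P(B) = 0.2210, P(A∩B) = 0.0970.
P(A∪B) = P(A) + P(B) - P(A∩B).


P(A∪B) = 0.3920 + 0.2210 - 0.0970
= 0.6130 - 0.0970
= 0.5160

P(A∪B) = 0.5160


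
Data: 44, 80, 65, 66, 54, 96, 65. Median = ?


Sorted: 44, 54, 65, 65, 66, 80, 96
n = 7 (odd)
Middle value = 65

Median = 65


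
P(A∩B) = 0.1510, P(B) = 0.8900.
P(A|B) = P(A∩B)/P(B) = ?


P(A|B) = 0.1510/0.8900 = 0.1697

P(A|B) = 0.1697


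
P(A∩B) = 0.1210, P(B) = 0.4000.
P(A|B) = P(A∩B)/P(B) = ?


P(A|B) = 0.1210/0.4000 = 0.3025

P(A|B) = 0.3025


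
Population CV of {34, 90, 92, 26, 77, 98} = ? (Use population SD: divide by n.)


Mean = 69.5000
SD = 28.7156
CV = (28.7156/69.5000)*100 = 41.3174%

CV = 41.3174%


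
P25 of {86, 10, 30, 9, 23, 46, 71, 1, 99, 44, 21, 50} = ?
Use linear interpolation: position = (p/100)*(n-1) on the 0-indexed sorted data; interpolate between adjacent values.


Sorted: 1, 9, 10, 21, 23, 30, 44, 46, 50, 71, 86, 99
n = 12
Index = 25/100 * 11 = 2.7500
Lower = data[2] = 10, Upper = data[3] = 21
P25 = 10 + 0.7500*(11) = 18.2500

P25 = 18.2500


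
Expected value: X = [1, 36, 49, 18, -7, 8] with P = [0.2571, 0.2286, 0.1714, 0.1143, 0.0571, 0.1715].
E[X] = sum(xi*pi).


E[X] = 1*0.2571 + 36*0.2286 + 49*0.1714 + 18*0.1143 - 7*0.0571 + 8*0.1715
= 0.2571 + 8.2296 + 8.3986 + 2.0574 - 0.3997 + 1.3720
= 19.9150

E[X] = 19.9150


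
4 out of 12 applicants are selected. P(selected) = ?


P = 4/12 = 0.3333

P = 0.3333


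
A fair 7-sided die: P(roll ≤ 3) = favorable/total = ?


Favorable outcomes (roll ≤ 3): 3
Total outcomes = 7
P = 3/7 = 0.4286

P = 0.4286


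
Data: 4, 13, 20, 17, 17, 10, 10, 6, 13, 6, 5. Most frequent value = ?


Frequencies: 4:1, 5:1, 6:2, 10:2, 13:2, 17:2, 20:1
Max frequency = 2
Mode = 6, 10, 13, 17

Mode = 6, 10, 13, 17


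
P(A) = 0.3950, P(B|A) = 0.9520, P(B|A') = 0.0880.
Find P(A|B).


P(B) = P(B|A)*P(A) + P(B|A')*P(A')
= 0.9520*0.3950 + 0.0880*0.6050
= 0.376040 + 0.053240 = 0.429280
P(A|B) = 0.376040/0.429280 = 0.8760

P(A|B) = 0.8760


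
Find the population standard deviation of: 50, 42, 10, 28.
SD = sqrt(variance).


Mean = 32.5000
Variance = 230.7500
SD = sqrt(230.7500) = 15.1905

SD = 15.1905


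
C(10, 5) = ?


C(10,5) = 10!/(5! × 5!)
= 3628800/(120 × 120)
= 252

C(10,5) = 252


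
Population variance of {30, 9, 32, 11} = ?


Mean = 20.5000
Squared deviations: 90.2500, 132.2500, 132.2500, 90.2500
Sum = 445.0000
Variance = 445.0000/4 = 111.2500

Variance = 111.2500


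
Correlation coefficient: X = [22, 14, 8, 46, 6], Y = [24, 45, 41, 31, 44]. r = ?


Mean X = 19.2000, Mean Y = 37.0000
SD X = 14.510686, SD Y = 8.173127
Cov = -75.200000
r = -75.200000/(14.510686*8.173127) = -0.6341

r = -0.6341


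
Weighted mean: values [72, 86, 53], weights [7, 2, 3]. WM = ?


Numerator = 72*7 + 86*2 + 53*3 = 835
Denominator = 7 + 2 + 3 = 12
WM = 835/12 = 69.5833

WM = 69.5833


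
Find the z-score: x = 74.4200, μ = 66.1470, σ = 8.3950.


z = (74.4200 - 66.1470)/8.3950
= 8.2730/8.3950
= 0.9855

z = 0.9855


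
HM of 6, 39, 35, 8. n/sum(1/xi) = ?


Sum of reciprocals = 1/6 + 1/39 + 1/35 + 1/8 = 0.345879
HM = 4/0.345879 = 11.5647

HM = 11.5647


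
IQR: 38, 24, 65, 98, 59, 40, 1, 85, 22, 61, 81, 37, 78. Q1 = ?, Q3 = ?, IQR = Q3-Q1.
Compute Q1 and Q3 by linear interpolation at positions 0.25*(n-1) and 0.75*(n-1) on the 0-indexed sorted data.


Sorted: 1, 22, 24, 37, 38, 40, 59, 61, 65, 78, 81, 85, 98
Q1 (25th %ile) = 37.0000
Q3 (75th %ile) = 78.0000
IQR = 78.0000 - 37.0000 = 41.0000

IQR = 41.0000


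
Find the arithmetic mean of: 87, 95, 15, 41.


Sum = 87 + 95 + 15 + 41 = 238
n = 4
Mean = 238/4 = 59.5000

Mean = 59.5000


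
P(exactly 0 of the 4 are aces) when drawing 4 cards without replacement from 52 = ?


Hypergeometric: P(X=0) = C(4,0)·C(48,4) / C(52,4)
= 1 × 194580 / 270725
= 194580/270725 = 0.7187

P = 0.7187


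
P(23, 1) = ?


P(23,1) = 23!/22!
= 25852016738884976640000/1124000727777607680000
= 23

P(23,1) = 23


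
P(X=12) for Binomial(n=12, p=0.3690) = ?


C(12,12) = 1
p^12 = 6.372596e-06
(1-p)^0 = 1.000000
P = 1 * 6.372596e-06 * 1.000000 = 6.3726e-06

P(X=12) = 6.3726e-06


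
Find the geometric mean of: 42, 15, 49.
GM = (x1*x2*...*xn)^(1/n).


Product = 42 × 15 × 49 = 30870
GM = 30870^(1/3) = 31.3698

GM = 31.3698


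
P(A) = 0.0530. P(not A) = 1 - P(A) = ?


P(not A) = 1 - 0.0530 = 0.9470

P(not A) = 0.9470


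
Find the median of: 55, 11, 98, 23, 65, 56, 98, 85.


Sorted: 11, 23, 55, 56, 65, 85, 98, 98
n = 8 (even)
Middle values: 56 and 65
Median = (56+65)/2 = 60.5000

Median = 60.5000


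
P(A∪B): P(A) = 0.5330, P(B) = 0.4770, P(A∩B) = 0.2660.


P(A∪B) = 0.5330 + 0.4770 - 0.2660
= 1.0100 - 0.2660
= 0.7440

P(A∪B) = 0.7440


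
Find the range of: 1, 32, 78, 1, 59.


Max = 78, Min = 1
Range = 78 - 1 = 77

Range = 77


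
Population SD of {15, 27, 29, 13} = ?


Mean = 21.0000
Variance = 50.0000
SD = sqrt(50.0000) = 7.0711

SD = 7.0711


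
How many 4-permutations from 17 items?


P(17,4) = 17!/13!
= 355687428096000/6227020800
= 57120

P(17,4) = 57120


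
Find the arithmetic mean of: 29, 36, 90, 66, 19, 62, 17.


Sum = 29 + 36 + 90 + 66 + 19 + 62 + 17 = 319
n = 7
Mean = 319/7 = 45.5714

Mean = 45.5714


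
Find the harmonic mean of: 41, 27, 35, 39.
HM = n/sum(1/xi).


Sum of reciprocals = 1/41 + 1/27 + 1/35 + 1/39 = 0.115640
HM = 4/0.115640 = 34.5902

HM = 34.5902


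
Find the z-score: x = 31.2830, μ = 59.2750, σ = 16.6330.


z = (31.2830 - 59.2750)/16.6330
= -27.9920/16.6330
= -1.6829

z = -1.6829


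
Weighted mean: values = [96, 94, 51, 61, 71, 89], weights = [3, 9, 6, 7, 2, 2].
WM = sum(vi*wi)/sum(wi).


Numerator = 96*3 + 94*9 + 51*6 + 61*7 + 71*2 + 89*2 = 2187
Denominator = 3 + 9 + 6 + 7 + 2 + 2 = 29
WM = 2187/29 = 75.4138

WM = 75.4138


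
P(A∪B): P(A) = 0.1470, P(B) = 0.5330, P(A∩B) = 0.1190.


P(A∪B) = 0.1470 + 0.5330 - 0.1190
= 0.6800 - 0.1190
= 0.5610

P(A∪B) = 0.5610


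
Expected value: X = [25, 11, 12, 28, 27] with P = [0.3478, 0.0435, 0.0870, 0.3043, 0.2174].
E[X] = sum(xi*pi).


E[X] = 25*0.3478 + 11*0.0435 + 12*0.0870 + 28*0.3043 + 27*0.2174
= 8.6950 + 0.4785 + 1.0440 + 8.5204 + 5.8698
= 24.6077

E[X] = 24.6077


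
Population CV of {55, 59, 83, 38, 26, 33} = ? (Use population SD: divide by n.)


Mean = 49.0000
SD = 19.1398
CV = (19.1398/49.0000)*100 = 39.0609%

CV = 39.0609%


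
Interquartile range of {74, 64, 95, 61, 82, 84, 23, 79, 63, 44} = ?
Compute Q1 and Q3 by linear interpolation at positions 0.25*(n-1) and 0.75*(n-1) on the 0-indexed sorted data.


Sorted: 23, 44, 61, 63, 64, 74, 79, 82, 84, 95
Q1 (25th %ile) = 61.5000
Q3 (75th %ile) = 81.2500
IQR = 81.2500 - 61.5000 = 19.7500

IQR = 19.7500


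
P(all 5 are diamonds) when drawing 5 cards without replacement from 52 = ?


P(all diamonds) = (13/52) × (12/51) × (11/50) × (10/49) × (9/48)
= 0.0005

P = 0.0005


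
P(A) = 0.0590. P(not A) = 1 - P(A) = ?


P(not A) = 1 - 0.0590 = 0.9410

P(not A) = 0.9410


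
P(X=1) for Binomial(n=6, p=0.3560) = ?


C(6,1) = 6
p^1 = 0.356000
(1-p)^5 = 0.110772
P = 6 * 0.356000 * 0.110772 = 0.2366

P(X=1) = 0.2366


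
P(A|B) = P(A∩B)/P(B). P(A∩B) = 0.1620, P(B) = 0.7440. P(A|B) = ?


P(A|B) = 0.1620/0.7440 = 0.2177

P(A|B) = 0.2177


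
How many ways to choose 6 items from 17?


C(17,6) = 17!/(6! × 11!)
= 355687428096000/(720 × 39916800)
= 12376

C(17,6) = 12376


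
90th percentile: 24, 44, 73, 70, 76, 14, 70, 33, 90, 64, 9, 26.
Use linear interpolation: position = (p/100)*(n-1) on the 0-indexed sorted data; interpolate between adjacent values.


Sorted: 9, 14, 24, 26, 33, 44, 64, 70, 70, 73, 76, 90
n = 12
Index = 90/100 * 11 = 9.9000
Lower = data[9] = 73, Upper = data[10] = 76
P90 = 73 + 0.9000*(3) = 75.7000

P90 = 75.7000


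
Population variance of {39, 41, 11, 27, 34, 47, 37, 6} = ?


Mean = 30.2500
Squared deviations: 76.5625, 115.5625, 370.5625, 10.5625, 14.0625, 280.5625, 45.5625, 588.0625
Sum = 1501.5000
Variance = 1501.5000/8 = 187.6875

Variance = 187.6875


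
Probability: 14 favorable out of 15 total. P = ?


P = 14/15 = 0.9333

P = 0.9333


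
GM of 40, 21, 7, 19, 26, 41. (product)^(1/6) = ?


Product = 40 × 21 × 7 × 19 × 26 × 41 = 119093520
GM = 119093520^(1/6) = 22.1810

GM = 22.1810


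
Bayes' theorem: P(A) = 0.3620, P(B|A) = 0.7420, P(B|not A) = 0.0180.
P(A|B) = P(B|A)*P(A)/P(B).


P(B) = P(B|A)*P(A) + P(B|A')*P(A')
= 0.7420*0.3620 + 0.0180*0.6380
= 0.268604 + 0.011484 = 0.280088
P(A|B) = 0.268604/0.280088 = 0.9590

P(A|B) = 0.9590


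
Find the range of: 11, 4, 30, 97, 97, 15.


Max = 97, Min = 4
Range = 97 - 4 = 93

Range = 93


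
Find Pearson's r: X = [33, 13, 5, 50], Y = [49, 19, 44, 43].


Mean X = 25.2500, Mean Y = 38.7500
SD X = 17.555270, SD Y = 11.627016
Cov = 80.062500
r = 80.062500/(17.555270*11.627016) = 0.3922

r = 0.3922


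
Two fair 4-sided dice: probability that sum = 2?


Total outcomes = 4×4 = 16
Favorable (sum = 2): 1
P = 1/16 = 0.0625

P = 0.0625


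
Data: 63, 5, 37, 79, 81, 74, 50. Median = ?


Sorted: 5, 37, 50, 63, 74, 79, 81
n = 7 (odd)
Middle value = 63

Median = 63


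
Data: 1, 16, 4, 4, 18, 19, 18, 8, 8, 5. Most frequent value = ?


Frequencies: 1:1, 4:2, 5:1, 8:2, 16:1, 18:2, 19:1
Max frequency = 2
Mode = 4, 8, 18

Mode = 4, 8, 18


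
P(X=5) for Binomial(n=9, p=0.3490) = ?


C(9,5) = 126
p^5 = 0.005178
(1-p)^4 = 0.179607
P = 126 * 0.005178 * 0.179607 = 0.1172

P(X=5) = 0.1172


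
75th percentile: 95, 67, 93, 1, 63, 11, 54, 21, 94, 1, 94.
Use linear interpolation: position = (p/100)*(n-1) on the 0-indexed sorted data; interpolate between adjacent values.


Sorted: 1, 1, 11, 21, 54, 63, 67, 93, 94, 94, 95
n = 11
Index = 75/100 * 10 = 7.5000
Lower = data[7] = 93, Upper = data[8] = 94
P75 = 93 + 0.5000*(1) = 93.5000

P75 = 93.5000


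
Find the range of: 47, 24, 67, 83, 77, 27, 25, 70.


Max = 83, Min = 24
Range = 83 - 24 = 59

Range = 59


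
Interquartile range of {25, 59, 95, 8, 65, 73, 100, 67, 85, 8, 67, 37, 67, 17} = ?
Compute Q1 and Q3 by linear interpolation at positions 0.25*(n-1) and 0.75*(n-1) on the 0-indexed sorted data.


Sorted: 8, 8, 17, 25, 37, 59, 65, 67, 67, 67, 73, 85, 95, 100
Q1 (25th %ile) = 28.0000
Q3 (75th %ile) = 71.5000
IQR = 71.5000 - 28.0000 = 43.5000

IQR = 43.5000


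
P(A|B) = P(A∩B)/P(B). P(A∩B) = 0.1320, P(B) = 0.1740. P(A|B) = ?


P(A|B) = 0.1320/0.1740 = 0.7586

P(A|B) = 0.7586


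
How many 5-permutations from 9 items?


P(9,5) = 9!/4!
= 362880/24
= 15120

P(9,5) = 15120


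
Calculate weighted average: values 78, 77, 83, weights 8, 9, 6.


Numerator = 78*8 + 77*9 + 83*6 = 1815
Denominator = 8 + 9 + 6 = 23
WM = 1815/23 = 78.9130

WM = 78.9130


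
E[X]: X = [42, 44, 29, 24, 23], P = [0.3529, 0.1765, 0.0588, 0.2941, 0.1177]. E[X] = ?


E[X] = 42*0.3529 + 44*0.1765 + 29*0.0588 + 24*0.2941 + 23*0.1177
= 14.8218 + 7.7660 + 1.7052 + 7.0584 + 2.7071
= 34.0585

E[X] = 34.0585


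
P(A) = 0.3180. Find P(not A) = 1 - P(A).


P(not A) = 1 - 0.3180 = 0.6820

P(not A) = 0.6820


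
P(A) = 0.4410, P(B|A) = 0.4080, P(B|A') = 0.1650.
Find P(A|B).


P(B) = P(B|A)*P(A) + P(B|A')*P(A')
= 0.4080*0.4410 + 0.1650*0.5590
= 0.179928 + 0.092235 = 0.272163
P(A|B) = 0.179928/0.272163 = 0.6611

P(A|B) = 0.6611


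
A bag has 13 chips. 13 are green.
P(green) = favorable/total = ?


P = 13/13 = 1.0000

P = 1.0000


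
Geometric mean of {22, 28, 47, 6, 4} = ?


Product = 22 × 28 × 47 × 6 × 4 = 694848
GM = 694848^(1/5) = 14.7359

GM = 14.7359


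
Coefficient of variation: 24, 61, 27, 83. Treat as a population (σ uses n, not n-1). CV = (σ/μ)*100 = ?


Mean = 48.7500
SD = 24.5395
CV = (24.5395/48.7500)*100 = 50.3375%

CV = 50.3375%


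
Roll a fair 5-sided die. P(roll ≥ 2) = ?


Favorable outcomes (roll ≥ 2): 4
Total outcomes = 5
P = 4/5 = 0.8000

P = 0.8000


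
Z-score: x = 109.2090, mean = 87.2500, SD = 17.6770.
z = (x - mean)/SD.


z = (109.2090 - 87.2500)/17.6770
= 21.9590/17.6770
= 1.2422

z = 1.2422


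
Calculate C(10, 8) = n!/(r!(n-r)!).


C(10,8) = 10!/(8! × 2!)
= 3628800/(40320 × 2)
= 45

C(10,8) = 45


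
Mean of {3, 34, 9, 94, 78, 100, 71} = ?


Sum = 3 + 34 + 9 + 94 + 78 + 100 + 71 = 389
n = 7
Mean = 389/7 = 55.5714

Mean = 55.5714


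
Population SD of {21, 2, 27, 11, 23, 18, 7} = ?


Mean = 15.5714
Variance = 71.3878
SD = sqrt(71.3878) = 8.4491

SD = 8.4491


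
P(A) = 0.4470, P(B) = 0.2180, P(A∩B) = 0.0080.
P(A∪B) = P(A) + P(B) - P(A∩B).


P(A∪B) = 0.4470 + 0.2180 - 0.0080
= 0.6650 - 0.0080
= 0.6570

P(A∪B) = 0.6570


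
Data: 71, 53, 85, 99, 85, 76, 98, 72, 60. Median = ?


Sorted: 53, 60, 71, 72, 76, 85, 85, 98, 99
n = 9 (odd)
Middle value = 76

Median = 76


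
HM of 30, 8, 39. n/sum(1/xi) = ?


Sum of reciprocals = 1/30 + 1/8 + 1/39 = 0.183974
HM = 3/0.183974 = 16.3066

HM = 16.3066


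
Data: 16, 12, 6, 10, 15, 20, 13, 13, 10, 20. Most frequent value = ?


Frequencies: 6:1, 10:2, 12:1, 13:2, 15:1, 16:1, 20:2
Max frequency = 2
Mode = 10, 13, 20

Mode = 10, 13, 20


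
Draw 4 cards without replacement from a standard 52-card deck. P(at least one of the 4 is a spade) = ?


P(at least one) = 1 - P(none)
P(none) = (39/52) × (38/51) × (37/50) × (36/49) = 0.303818
P(at least one) = 1 - 0.303818 = 0.6962

P = 0.6962


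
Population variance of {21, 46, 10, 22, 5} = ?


Mean = 20.8000
Squared deviations: 0.0400, 635.0400, 116.6400, 1.4400, 249.6400
Sum = 1002.8000
Variance = 1002.8000/5 = 200.5600

Variance = 200.5600


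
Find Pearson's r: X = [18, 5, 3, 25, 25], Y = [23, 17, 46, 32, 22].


Mean X = 15.2000, Mean Y = 28.0000
SD X = 9.516302, SD Y = 10.217632
Cov = -28.200000
r = -28.200000/(9.516302*10.217632) = -0.2900

r = -0.2900


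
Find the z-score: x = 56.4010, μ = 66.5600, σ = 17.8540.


z = (56.4010 - 66.5600)/17.8540
= -10.1590/17.8540
= -0.5690

z = -0.5690


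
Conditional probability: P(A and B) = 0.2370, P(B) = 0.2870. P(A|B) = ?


P(A|B) = 0.2370/0.2870 = 0.8258

P(A|B) = 0.8258


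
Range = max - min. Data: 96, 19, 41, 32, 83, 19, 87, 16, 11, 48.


Max = 96, Min = 11
Range = 96 - 11 = 85

Range = 85


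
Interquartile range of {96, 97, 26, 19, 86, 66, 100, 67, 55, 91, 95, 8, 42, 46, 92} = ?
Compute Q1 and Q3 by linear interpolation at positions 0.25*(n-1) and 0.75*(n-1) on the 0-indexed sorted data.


Sorted: 8, 19, 26, 42, 46, 55, 66, 67, 86, 91, 92, 95, 96, 97, 100
Q1 (25th %ile) = 44.0000
Q3 (75th %ile) = 93.5000
IQR = 93.5000 - 44.0000 = 49.5000

IQR = 49.5000


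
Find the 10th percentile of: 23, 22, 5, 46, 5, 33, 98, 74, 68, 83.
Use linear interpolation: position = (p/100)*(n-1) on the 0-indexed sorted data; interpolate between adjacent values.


Sorted: 5, 5, 22, 23, 33, 46, 68, 74, 83, 98
n = 10
Index = 10/100 * 9 = 0.9000
Lower = data[0] = 5, Upper = data[1] = 5
P10 = 5 + 0.9000*(0) = 5.0000

P10 = 5.0000


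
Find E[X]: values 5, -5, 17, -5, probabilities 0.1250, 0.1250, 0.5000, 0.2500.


E[X] = 5*0.1250 - 5*0.1250 + 17*0.5000 - 5*0.2500
= 0.6250 - 0.6250 + 8.5000 - 1.2500
= 7.2500

E[X] = 7.2500


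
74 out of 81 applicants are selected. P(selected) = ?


P = 74/81 = 0.9136

P = 0.9136


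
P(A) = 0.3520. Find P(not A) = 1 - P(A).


P(not A) = 1 - 0.3520 = 0.6480

P(not A) = 0.6480


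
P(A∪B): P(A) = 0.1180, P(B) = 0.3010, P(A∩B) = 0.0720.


P(A∪B) = 0.1180 + 0.3010 - 0.0720
= 0.4190 - 0.0720
= 0.3470

P(A∪B) = 0.3470


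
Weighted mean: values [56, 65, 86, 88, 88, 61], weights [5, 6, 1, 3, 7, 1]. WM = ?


Numerator = 56*5 + 65*6 + 86*1 + 88*3 + 88*7 + 61*1 = 1697
Denominator = 5 + 6 + 1 + 3 + 7 + 1 = 23
WM = 1697/23 = 73.7826

WM = 73.7826


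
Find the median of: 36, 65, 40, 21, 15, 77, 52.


Sorted: 15, 21, 36, 40, 52, 65, 77
n = 7 (odd)
Middle value = 40

Median = 40


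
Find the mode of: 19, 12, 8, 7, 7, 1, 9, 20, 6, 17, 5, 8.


Frequencies: 1:1, 5:1, 6:1, 7:2, 8:2, 9:1, 12:1, 17:1, 19:1, 20:1
Max frequency = 2
Mode = 7, 8

Mode = 7, 8


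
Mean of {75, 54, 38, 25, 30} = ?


Sum = 75 + 54 + 38 + 25 + 30 = 222
n = 5
Mean = 222/5 = 44.4000

Mean = 44.4000


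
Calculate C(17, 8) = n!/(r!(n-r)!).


C(17,8) = 17!/(8! × 9!)
= 355687428096000/(40320 × 362880)
= 24310

C(17,8) = 24310


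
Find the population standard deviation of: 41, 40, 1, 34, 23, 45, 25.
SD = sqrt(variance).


Mean = 29.8571
Variance = 196.6939
SD = sqrt(196.6939) = 14.0248

SD = 14.0248


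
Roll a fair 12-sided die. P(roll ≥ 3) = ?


Favorable outcomes (roll ≥ 3): 10
Total outcomes = 12
P = 10/12 = 0.8333

P = 0.8333


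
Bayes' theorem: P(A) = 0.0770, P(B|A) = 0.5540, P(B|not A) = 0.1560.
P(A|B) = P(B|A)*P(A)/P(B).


P(B) = P(B|A)*P(A) + P(B|A')*P(A')
= 0.5540*0.0770 + 0.1560*0.9230
= 0.042658 + 0.143988 = 0.186646
P(A|B) = 0.042658/0.186646 = 0.2286

P(A|B) = 0.2286


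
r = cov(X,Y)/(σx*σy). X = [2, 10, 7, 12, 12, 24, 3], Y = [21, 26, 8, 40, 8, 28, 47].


Mean X = 10.0000, Mean Y = 25.4286
SD X = 6.824326, SD Y = 13.688965
Cov = -4.714286
r = -4.714286/(6.824326*13.688965) = -0.0505

r = -0.0505


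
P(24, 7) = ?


P(24,7) = 24!/17!
= 620448401733239439360000/355687428096000
= 1744364160

P(24,7) = 1744364160


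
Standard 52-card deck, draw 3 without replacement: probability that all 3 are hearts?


P(all hearts) = (13/52) × (12/51) × (11/50)
= 0.0129

P = 0.0129


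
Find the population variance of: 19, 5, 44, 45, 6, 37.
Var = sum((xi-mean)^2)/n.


Mean = 26.0000
Squared deviations: 49.0000, 441.0000, 324.0000, 361.0000, 400.0000, 121.0000
Sum = 1696.0000
Variance = 1696.0000/6 = 282.6667

Variance = 282.6667


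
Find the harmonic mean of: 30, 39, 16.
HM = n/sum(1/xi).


Sum of reciprocals = 1/30 + 1/39 + 1/16 = 0.121474
HM = 3/0.121474 = 24.6966

HM = 24.6966


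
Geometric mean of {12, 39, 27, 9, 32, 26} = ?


Product = 12 × 39 × 27 × 9 × 32 × 26 = 94618368
GM = 94618368^(1/6) = 21.3466

GM = 21.3466


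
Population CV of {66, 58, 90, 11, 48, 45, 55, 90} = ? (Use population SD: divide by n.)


Mean = 57.8750
SD = 23.9762
CV = (23.9762/57.8750)*100 = 41.4276%

CV = 41.4276%


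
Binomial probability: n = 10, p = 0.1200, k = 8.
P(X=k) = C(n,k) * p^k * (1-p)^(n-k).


C(10,8) = 45
p^8 = 4.299817e-08
(1-p)^2 = 0.774400
P = 45 * 4.299817e-08 * 0.774400 = 1.4984e-06

P(X=8) = 1.4984e-06


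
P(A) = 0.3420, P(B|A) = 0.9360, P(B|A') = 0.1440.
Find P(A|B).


P(B) = P(B|A)*P(A) + P(B|A')*P(A')
= 0.9360*0.3420 + 0.1440*0.6580
= 0.320112 + 0.094752 = 0.414864
P(A|B) = 0.320112/0.414864 = 0.7716

P(A|B) = 0.7716


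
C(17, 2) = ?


C(17,2) = 17!/(2! × 15!)
= 355687428096000/(2 × 1307674368000)
= 136

C(17,2) = 136


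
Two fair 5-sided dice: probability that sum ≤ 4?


Total outcomes = 5×5 = 25
Favorable (sum ≤ 4): 6
P = 6/25 = 0.2400

P = 0.2400


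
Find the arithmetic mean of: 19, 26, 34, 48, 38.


Sum = 19 + 26 + 34 + 48 + 38 = 165
n = 5
Mean = 165/5 = 33.0000

Mean = 33.0000


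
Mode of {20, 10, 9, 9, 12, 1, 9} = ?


Frequencies: 1:1, 9:3, 10:1, 12:1, 20:1
Max frequency = 3
Mode = 9

Mode = 9


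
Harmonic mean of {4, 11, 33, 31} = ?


Sum of reciprocals = 1/4 + 1/11 + 1/33 + 1/31 = 0.403470
HM = 4/0.403470 = 9.9140

HM = 9.9140


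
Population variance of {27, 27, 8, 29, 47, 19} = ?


Mean = 26.1667
Squared deviations: 0.6944, 0.6944, 330.0278, 8.0278, 434.0278, 51.3611
Sum = 824.8333
Variance = 824.8333/6 = 137.4722

Variance = 137.4722


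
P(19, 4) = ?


P(19,4) = 19!/15!
= 121645100408832000/1307674368000
= 93024

P(19,4) = 93024


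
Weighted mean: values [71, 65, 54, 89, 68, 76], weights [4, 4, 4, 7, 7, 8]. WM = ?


Numerator = 71*4 + 65*4 + 54*4 + 89*7 + 68*7 + 76*8 = 2467
Denominator = 4 + 4 + 4 + 7 + 7 + 8 = 34
WM = 2467/34 = 72.5588

WM = 72.5588


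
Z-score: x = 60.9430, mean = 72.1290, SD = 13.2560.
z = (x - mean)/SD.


z = (60.9430 - 72.1290)/13.2560
= -11.1860/13.2560
= -0.8438

z = -0.8438


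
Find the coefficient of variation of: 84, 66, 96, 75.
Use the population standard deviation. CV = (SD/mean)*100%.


Mean = 80.2500
SD = 11.0990
CV = (11.0990/80.2500)*100 = 13.8305%

CV = 13.8305%


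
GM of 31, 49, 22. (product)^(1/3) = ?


Product = 31 × 49 × 22 = 33418
GM = 33418^(1/3) = 32.2102

GM = 32.2102


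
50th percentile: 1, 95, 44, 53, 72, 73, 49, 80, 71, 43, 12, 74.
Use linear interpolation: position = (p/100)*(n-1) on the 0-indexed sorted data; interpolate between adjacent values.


Sorted: 1, 12, 43, 44, 49, 53, 71, 72, 73, 74, 80, 95
n = 12
Index = 50/100 * 11 = 5.5000
Lower = data[5] = 53, Upper = data[6] = 71
P50 = 53 + 0.5000*(18) = 62.0000

P50 = 62.0000


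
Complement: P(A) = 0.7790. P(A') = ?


P(not A) = 1 - 0.7790 = 0.2210

P(not A) = 0.2210


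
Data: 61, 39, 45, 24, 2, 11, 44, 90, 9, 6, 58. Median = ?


Sorted: 2, 6, 9, 11, 24, 39, 44, 45, 58, 61, 90
n = 11 (odd)
Middle value = 39

Median = 39


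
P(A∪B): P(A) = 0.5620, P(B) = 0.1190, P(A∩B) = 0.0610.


P(A∪B) = 0.5620 + 0.1190 - 0.0610
= 0.6810 - 0.0610
= 0.6200

P(A∪B) = 0.6200


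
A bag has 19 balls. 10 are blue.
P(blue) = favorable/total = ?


P = 10/19 = 0.5263

P = 0.5263


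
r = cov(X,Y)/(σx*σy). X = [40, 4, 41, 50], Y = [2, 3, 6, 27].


Mean X = 33.7500, Mean Y = 9.5000
SD X = 17.612141, SD Y = 10.210289
Cov = 101.375000
r = 101.375000/(17.612141*10.210289) = 0.5637

r = 0.5637


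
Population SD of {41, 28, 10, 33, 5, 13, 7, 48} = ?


Mean = 23.1250
Variance = 240.3594
SD = sqrt(240.3594) = 15.5035

SD = 15.5035


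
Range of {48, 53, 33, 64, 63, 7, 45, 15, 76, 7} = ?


Max = 76, Min = 7
Range = 76 - 7 = 69

Range = 69


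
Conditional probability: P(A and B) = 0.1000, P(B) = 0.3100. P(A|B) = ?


P(A|B) = 0.1000/0.3100 = 0.3226

P(A|B) = 0.3226


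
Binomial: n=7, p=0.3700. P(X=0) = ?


C(7,0) = 1
p^0 = 1.000000
(1-p)^7 = 0.039390
P = 1 * 1.000000 * 0.039390 = 0.0394

P(X=0) = 0.0394


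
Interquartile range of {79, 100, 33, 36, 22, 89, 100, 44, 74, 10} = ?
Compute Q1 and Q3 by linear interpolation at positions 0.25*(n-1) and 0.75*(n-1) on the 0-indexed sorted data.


Sorted: 10, 22, 33, 36, 44, 74, 79, 89, 100, 100
Q1 (25th %ile) = 33.7500
Q3 (75th %ile) = 86.5000
IQR = 86.5000 - 33.7500 = 52.7500

IQR = 52.7500


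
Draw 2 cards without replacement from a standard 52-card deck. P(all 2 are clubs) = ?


P(all clubs) = (13/52) × (12/51)
= 0.0588

P = 0.0588


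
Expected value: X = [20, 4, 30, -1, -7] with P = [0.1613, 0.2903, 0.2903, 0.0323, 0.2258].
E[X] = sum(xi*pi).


E[X] = 20*0.1613 + 4*0.2903 + 30*0.2903 - 1*0.0323 - 7*0.2258
= 3.2260 + 1.1612 + 8.7090 - 0.0323 - 1.5806
= 11.4833

E[X] = 11.4833


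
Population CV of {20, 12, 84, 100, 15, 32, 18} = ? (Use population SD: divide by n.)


Mean = 40.1429
SD = 33.5790
CV = (33.5790/40.1429)*100 = 83.6488%

CV = 83.6488%


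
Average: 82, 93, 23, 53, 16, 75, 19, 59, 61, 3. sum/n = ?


Sum = 82 + 93 + 23 + 53 + 16 + 75 + 19 + 59 + 61 + 3 = 484
n = 10
Mean = 484/10 = 48.4000

Mean = 48.4000


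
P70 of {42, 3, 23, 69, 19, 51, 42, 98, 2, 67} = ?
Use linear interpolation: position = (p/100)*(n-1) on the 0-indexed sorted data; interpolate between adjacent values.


Sorted: 2, 3, 19, 23, 42, 42, 51, 67, 69, 98
n = 10
Index = 70/100 * 9 = 6.3000
Lower = data[6] = 51, Upper = data[7] = 67
P70 = 51 + 0.3000*(16) = 55.8000

P70 = 55.8000


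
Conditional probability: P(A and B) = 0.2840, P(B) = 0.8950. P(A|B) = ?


P(A|B) = 0.2840/0.8950 = 0.3173

P(A|B) = 0.3173


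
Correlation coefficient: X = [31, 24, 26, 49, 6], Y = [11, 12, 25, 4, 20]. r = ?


Mean X = 27.2000, Mean Y = 14.4000
SD X = 13.789851, SD Y = 7.337575
Cov = -72.680000
r = -72.680000/(13.789851*7.337575) = -0.7183

r = -0.7183


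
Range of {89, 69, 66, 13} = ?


Max = 89, Min = 13
Range = 89 - 13 = 76

Range = 76


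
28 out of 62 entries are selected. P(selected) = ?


P = 28/62 = 0.4516

P = 0.4516


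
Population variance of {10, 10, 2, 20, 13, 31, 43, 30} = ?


Mean = 19.8750
Squared deviations: 97.5156, 97.5156, 319.5156, 0.0156, 47.2656, 123.7656, 534.7656, 102.5156
Sum = 1322.8750
Variance = 1322.8750/8 = 165.3594

Variance = 165.3594
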